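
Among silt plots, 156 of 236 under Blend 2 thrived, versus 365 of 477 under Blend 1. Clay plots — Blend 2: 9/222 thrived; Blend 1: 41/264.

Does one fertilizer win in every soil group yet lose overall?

Silt: Blend 2 156/236 = 66.1%, Blend 1 365/477 = 76.5% → Blend 1
Clay: Blend 2 9/222 = 4.1%, Blend 1 41/264 = 15.5% → Blend 1
Overall: Blend 2 165/458 = 36.0%, Blend 1 406/741 = 54.8% → Blend 1
Blend 1 wins overall and in every soil group — no reversal.

No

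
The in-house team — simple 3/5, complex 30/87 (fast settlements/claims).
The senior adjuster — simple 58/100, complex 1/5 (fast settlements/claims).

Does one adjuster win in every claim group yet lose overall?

Yes

Simple: the in-house team 3/5 = 60.0%, the senior adjuster 58/100 = 58.0% → the in-house team
Complex: the in-house team 30/87 = 34.5%, the senior adjuster 1/5 = 20.0% → the in-house team
Overall: the in-house team 33/92 = 35.9%, the senior adjuster 59/105 = 56.2% → the senior adjuster
The in-house team wins each claim group but the senior adjuster wins overall — the comparison reverses. The in-house team's claims skew toward complex, which has a lower base rate.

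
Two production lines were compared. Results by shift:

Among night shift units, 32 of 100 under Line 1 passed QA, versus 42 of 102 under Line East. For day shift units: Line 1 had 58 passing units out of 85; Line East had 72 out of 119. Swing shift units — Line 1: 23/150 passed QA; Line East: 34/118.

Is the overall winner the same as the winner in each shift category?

No

Night shift: Line 1 32/100 = 32.0%, Line East 42/102 = 41.2% → Line East
Day shift: Line 1 58/85 = 68.2%, Line East 72/119 = 60.5% → Line 1
Swing shift: Line 1 23/150 = 15.3%, Line East 34/118 = 28.8% → Line East
Overall: Line 1 113/335 = 33.7%, Line East 148/339 = 43.7% → Line East
Neither sweeps: Line 1 wins 1 of 3 groups, Line East wins 2. Line East wins overall but not every group — no Simpson reversal.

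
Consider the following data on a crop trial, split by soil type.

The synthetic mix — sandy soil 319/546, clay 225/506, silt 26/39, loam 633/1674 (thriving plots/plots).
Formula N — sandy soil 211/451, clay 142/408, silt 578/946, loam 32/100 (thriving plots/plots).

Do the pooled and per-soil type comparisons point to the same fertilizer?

No

Sandy soil: the synthetic mix 319/546 = 58.4%, Formula N 211/451 = 46.8% → the synthetic mix
Clay: the synthetic mix 225/506 = 44.5%, Formula N 142/408 = 34.8% → the synthetic mix
Silt: the synthetic mix 26/39 = 66.7%, Formula N 578/946 = 61.1% → the synthetic mix
Loam: the synthetic mix 633/1674 = 37.8%, Formula N 32/100 = 32.0% → the synthetic mix
Overall: the synthetic mix 1203/2765 = 43.5%, Formula N 963/1905 = 50.6% → Formula N
The synthetic mix wins each soil group but Formula N wins overall — the comparison reverses. The synthetic mix's plots skew toward loam, which has a lower base rate.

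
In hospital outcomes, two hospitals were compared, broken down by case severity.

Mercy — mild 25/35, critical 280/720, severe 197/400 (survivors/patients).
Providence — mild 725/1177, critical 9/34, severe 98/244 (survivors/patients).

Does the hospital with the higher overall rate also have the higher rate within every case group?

No

Mild: Mercy 25/35 = 71.4%, Providence 725/1177 = 61.6% → Mercy
Critical: Mercy 280/720 = 38.9%, Providence 9/34 = 26.5% → Mercy
Severe: Mercy 197/400 = 49.2%, Providence 98/244 = 40.2% → Mercy
Overall: Mercy 502/1155 = 43.5%, Providence 832/1455 = 57.2% → Providence
Mercy wins each case group but Providence wins overall — the comparison reverses. Mercy's patients skew toward critical, which has a lower base rate.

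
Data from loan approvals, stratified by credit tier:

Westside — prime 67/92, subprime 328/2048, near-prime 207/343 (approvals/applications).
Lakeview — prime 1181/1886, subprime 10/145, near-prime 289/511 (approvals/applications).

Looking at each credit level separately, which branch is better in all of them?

Prime: Westside 67/92 = 72.8%, Lakeview 1181/1886 = 62.6% → Westside
Subprime: Westside 328/2048 = 16.0%, Lakeview 10/145 = 6.9% → Westside
Near-prime: Westside 207/343 = 60.3%, Lakeview 289/511 = 56.6% → Westside
Westside has the higher rate in all 3 groups.

Westside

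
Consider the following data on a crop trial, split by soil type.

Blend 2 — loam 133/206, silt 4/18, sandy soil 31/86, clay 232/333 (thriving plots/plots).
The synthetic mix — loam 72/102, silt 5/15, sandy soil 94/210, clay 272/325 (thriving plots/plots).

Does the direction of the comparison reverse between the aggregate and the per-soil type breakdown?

No

Loam: Blend 2 133/206 = 64.6%, the synthetic mix 72/102 = 70.6% → the synthetic mix
Silt: Blend 2 4/18 = 22.2%, the synthetic mix 5/15 = 33.3% → the synthetic mix
Sandy soil: Blend 2 31/86 = 36.0%, the synthetic mix 94/210 = 44.8% → the synthetic mix
Clay: Blend 2 232/333 = 69.7%, the synthetic mix 272/325 = 83.7% → the synthetic mix
Overall: Blend 2 400/643 = 62.2%, the synthetic mix 443/652 = 67.9% → the synthetic mix
The synthetic mix wins overall and in every soil group — no reversal.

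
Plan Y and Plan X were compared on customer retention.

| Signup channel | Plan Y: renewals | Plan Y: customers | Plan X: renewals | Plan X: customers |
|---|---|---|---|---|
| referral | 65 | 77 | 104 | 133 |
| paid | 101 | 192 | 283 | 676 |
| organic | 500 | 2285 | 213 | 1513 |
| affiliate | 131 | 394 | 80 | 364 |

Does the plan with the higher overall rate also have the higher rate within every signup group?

Yes

Referral: Plan Y 65/77 = 84.4%, Plan X 104/133 = 78.2% → Plan Y
Paid: Plan Y 101/192 = 52.6%, Plan X 283/676 = 41.9% → Plan Y
Organic: Plan Y 500/2285 = 21.9%, Plan X 213/1513 = 14.1% → Plan Y
Affiliate: Plan Y 131/394 = 33.2%, Plan X 80/364 = 22.0% → Plan Y
Overall: Plan Y 797/2948 = 27.0%, Plan X 680/2686 = 25.3% → Plan Y
Plan Y wins overall and in every signup group — no reversal.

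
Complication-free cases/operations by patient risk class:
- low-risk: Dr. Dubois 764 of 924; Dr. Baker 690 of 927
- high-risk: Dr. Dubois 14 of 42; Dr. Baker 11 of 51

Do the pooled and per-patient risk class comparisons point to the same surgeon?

Low-risk: Dr. Dubois 764/924 = 82.7%, Dr. Baker 690/927 = 74.4% → Dr. Dubois
High-risk: Dr. Dubois 14/42 = 33.3%, Dr. Baker 11/51 = 21.6% → Dr. Dubois
Overall: Dr. Dubois 778/966 = 80.5%, Dr. Baker 701/978 = 71.7% → Dr. Dubois
Dr. Dubois wins overall and in every patient risk group — no reversal.

Yes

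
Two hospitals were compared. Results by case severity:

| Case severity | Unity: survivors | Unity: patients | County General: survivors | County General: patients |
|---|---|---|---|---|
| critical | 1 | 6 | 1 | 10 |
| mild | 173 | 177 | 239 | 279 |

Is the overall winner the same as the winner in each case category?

Yes

Critical: Unity 1/6 = 16.7%, County General 1/10 = 10.0% → Unity
Mild: Unity 173/177 = 97.7%, County General 239/279 = 85.7% → Unity
Overall: Unity 174/183 = 95.1%, County General 240/289 = 83.0% → Unity
Unity wins overall and in every case group — no reversal.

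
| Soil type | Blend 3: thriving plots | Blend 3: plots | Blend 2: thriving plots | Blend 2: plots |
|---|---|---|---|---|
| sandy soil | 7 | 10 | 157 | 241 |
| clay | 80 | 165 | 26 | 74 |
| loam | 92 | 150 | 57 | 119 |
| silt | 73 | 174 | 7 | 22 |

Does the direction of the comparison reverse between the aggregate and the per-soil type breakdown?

Yes

Sandy soil: Blend 3 7/10 = 70.0%, Blend 2 157/241 = 65.1% → Blend 3
Clay: Blend 3 80/165 = 48.5%, Blend 2 26/74 = 35.1% → Blend 3
Loam: Blend 3 92/150 = 61.3%, Blend 2 57/119 = 47.9% → Blend 3
Silt: Blend 3 73/174 = 42.0%, Blend 2 7/22 = 31.8% → Blend 3
Overall: Blend 3 252/499 = 50.5%, Blend 2 247/456 = 54.2% → Blend 2
Blend 3 wins each soil group but Blend 2 wins overall — the comparison reverses. Blend 3's plots skew toward silt, which has a lower base rate.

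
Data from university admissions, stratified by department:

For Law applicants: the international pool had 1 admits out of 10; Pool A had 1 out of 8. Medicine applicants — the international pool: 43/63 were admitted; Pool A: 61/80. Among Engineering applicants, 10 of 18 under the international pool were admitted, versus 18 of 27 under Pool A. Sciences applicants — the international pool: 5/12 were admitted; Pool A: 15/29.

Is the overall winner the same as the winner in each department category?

Law: the international pool 1/10 = 10.0%, Pool A 1/8 = 12.5% → Pool A
Medicine: the international pool 43/63 = 68.3%, Pool A 61/80 = 76.2% → Pool A
Engineering: the international pool 10/18 = 55.6%, Pool A 18/27 = 66.7% → Pool A
Sciences: the international pool 5/12 = 41.7%, Pool A 15/29 = 51.7% → Pool A
Overall: the international pool 59/103 = 57.3%, Pool A 95/144 = 66.0% → Pool A
Pool A wins overall and in every department group — no reversal.

Yes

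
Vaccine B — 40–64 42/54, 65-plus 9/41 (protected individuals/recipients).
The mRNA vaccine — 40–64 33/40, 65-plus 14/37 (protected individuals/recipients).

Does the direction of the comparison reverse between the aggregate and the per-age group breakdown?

No

40–64: Vaccine B 42/54 = 77.8%, the mRNA vaccine 33/40 = 82.5% → the mRNA vaccine
65-plus: Vaccine B 9/41 = 22.0%, the mRNA vaccine 14/37 = 37.8% → the mRNA vaccine
Overall: Vaccine B 51/95 = 53.7%, the mRNA vaccine 47/77 = 61.0% → the mRNA vaccine
The mRNA vaccine wins overall and in every age group — no reversal.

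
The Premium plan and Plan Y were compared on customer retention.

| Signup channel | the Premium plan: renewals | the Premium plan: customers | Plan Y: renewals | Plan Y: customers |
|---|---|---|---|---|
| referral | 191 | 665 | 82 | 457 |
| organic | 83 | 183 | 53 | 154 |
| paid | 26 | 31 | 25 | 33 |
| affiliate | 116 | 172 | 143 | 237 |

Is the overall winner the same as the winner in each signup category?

Yes

Referral: the Premium plan 191/665 = 28.7%, Plan Y 82/457 = 17.9% → the Premium plan
Organic: the Premium plan 83/183 = 45.4%, Plan Y 53/154 = 34.4% → the Premium plan
Paid: the Premium plan 26/31 = 83.9%, Plan Y 25/33 = 75.8% → the Premium plan
Affiliate: the Premium plan 116/172 = 67.4%, Plan Y 143/237 = 60.3% → the Premium plan
Overall: the Premium plan 416/1051 = 39.6%, Plan Y 303/881 = 34.4% → the Premium plan
The Premium plan wins overall and in every signup group — no reversal.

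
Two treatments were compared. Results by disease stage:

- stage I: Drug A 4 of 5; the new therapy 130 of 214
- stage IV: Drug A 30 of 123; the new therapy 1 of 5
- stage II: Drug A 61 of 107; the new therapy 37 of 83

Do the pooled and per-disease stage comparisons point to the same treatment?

Stage I: Drug A 4/5 = 80.0%, the new therapy 130/214 = 60.7% → Drug A
Stage IV: Drug A 30/123 = 24.4%, the new therapy 1/5 = 20.0% → Drug A
Stage II: Drug A 61/107 = 57.0%, the new therapy 37/83 = 44.6% → Drug A
Overall: Drug A 95/235 = 40.4%, the new therapy 168/302 = 55.6% → the new therapy
Drug A wins each disease group but the new therapy wins overall — the comparison reverses. Drug A's patients skew toward stage IV, which has a lower base rate.

No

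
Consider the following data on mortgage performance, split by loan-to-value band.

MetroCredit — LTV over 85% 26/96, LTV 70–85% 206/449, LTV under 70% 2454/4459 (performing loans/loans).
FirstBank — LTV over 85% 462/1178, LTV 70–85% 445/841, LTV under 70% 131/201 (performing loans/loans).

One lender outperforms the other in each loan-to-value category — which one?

LTV over 85%: MetroCredit 26/96 = 27.1%, FirstBank 462/1178 = 39.2% → FirstBank
LTV 70–85%: MetroCredit 206/449 = 45.9%, FirstBank 445/841 = 52.9% → FirstBank
LTV under 70%: MetroCredit 2454/4459 = 55.0%, FirstBank 131/201 = 65.2% → FirstBank
FirstBank has the higher rate in all 3 groups.

FirstBank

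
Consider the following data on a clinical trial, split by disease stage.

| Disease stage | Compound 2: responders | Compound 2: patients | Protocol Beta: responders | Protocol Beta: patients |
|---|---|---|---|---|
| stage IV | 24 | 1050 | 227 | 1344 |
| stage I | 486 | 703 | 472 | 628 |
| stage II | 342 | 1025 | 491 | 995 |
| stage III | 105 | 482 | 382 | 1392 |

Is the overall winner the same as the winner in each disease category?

Stage IV: Compound 2 24/1050 = 2.3%, Protocol Beta 227/1344 = 16.9% → Protocol Beta
Stage I: Compound 2 486/703 = 69.1%, Protocol Beta 472/628 = 75.2% → Protocol Beta
Stage II: Compound 2 342/1025 = 33.4%, Protocol Beta 491/995 = 49.3% → Protocol Beta
Stage III: Compound 2 105/482 = 21.8%, Protocol Beta 382/1392 = 27.4% → Protocol Beta
Overall: Compound 2 957/3260 = 29.4%, Protocol Beta 1572/4359 = 36.1% → Protocol Beta
Protocol Beta wins overall and in every disease group — no reversal.

Yes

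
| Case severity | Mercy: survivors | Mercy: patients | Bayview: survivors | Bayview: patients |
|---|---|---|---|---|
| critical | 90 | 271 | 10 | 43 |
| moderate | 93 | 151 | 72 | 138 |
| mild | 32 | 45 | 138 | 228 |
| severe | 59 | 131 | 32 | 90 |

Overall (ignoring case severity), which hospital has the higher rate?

Critical: Mercy 90/271 = 33.2%, Bayview 10/43 = 23.3% → Mercy
Moderate: Mercy 93/151 = 61.6%, Bayview 72/138 = 52.2% → Mercy
Mild: Mercy 32/45 = 71.1%, Bayview 138/228 = 60.5% → Mercy
Severe: Mercy 59/131 = 45.0%, Bayview 32/90 = 35.6% → Mercy
Overall: Mercy 274/598 = 45.8%, Bayview 252/499 = 50.5% → Bayview
(Mercy wins every case group but Bayview wins overall — Mercy's patients skew toward the low-rate critical group.)

Bayview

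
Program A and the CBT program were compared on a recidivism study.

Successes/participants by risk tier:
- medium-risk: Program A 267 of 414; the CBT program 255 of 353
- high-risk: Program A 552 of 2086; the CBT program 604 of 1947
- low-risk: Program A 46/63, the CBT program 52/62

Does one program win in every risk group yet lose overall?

Medium-risk: Program A 267/414 = 64.5%, the CBT program 255/353 = 72.2% → the CBT program
High-risk: Program A 552/2086 = 26.5%, the CBT program 604/1947 = 31.0% → the CBT program
Low-risk: Program A 46/63 = 73.0%, the CBT program 52/62 = 83.9% → the CBT program
Overall: Program A 865/2563 = 33.7%, the CBT program 911/2362 = 38.6% → the CBT program
The CBT program wins overall and in every risk group — no reversal.

No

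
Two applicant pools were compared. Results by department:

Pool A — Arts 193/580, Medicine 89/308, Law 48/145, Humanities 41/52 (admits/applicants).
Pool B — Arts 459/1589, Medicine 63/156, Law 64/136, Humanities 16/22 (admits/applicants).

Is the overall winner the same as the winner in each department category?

No

Arts: Pool A 193/580 = 33.3%, Pool B 459/1589 = 28.9% → Pool A
Medicine: Pool A 89/308 = 28.9%, Pool B 63/156 = 40.4% → Pool B
Law: Pool A 48/145 = 33.1%, Pool B 64/136 = 47.1% → Pool B
Humanities: Pool A 41/52 = 78.8%, Pool B 16/22 = 72.7% → Pool A
Overall: Pool A 371/1085 = 34.2%, Pool B 602/1903 = 31.6% → Pool A
Neither sweeps: Pool A wins 2 of 4 groups, Pool B wins 2. Pool A wins overall but not every group — no Simpson reversal.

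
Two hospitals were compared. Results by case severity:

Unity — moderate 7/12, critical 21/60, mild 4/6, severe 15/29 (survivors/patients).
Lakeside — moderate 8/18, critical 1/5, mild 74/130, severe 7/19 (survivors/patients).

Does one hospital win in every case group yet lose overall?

Yes

Moderate: Unity 7/12 = 58.3%, Lakeside 8/18 = 44.4% → Unity
Critical: Unity 21/60 = 35.0%, Lakeside 1/5 = 20.0% → Unity
Mild: Unity 4/6 = 66.7%, Lakeside 74/130 = 56.9% → Unity
Severe: Unity 15/29 = 51.7%, Lakeside 7/19 = 36.8% → Unity
Overall: Unity 47/107 = 43.9%, Lakeside 90/172 = 52.3% → Lakeside
Unity wins each case group but Lakeside wins overall — the comparison reverses. Unity's patients skew toward critical, which has a lower base rate.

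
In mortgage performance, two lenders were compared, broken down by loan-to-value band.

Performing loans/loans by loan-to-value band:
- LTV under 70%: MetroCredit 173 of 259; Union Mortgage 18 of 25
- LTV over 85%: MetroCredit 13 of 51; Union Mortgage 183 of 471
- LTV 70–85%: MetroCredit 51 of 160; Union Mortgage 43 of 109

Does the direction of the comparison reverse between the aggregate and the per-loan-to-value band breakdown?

Yes

LTV under 70%: MetroCredit 173/259 = 66.8%, Union Mortgage 18/25 = 72.0% → Union Mortgage
LTV over 85%: MetroCredit 13/51 = 25.5%, Union Mortgage 183/471 = 38.9% → Union Mortgage
LTV 70–85%: MetroCredit 51/160 = 31.9%, Union Mortgage 43/109 = 39.4% → Union Mortgage
Overall: MetroCredit 237/470 = 50.4%, Union Mortgage 244/605 = 40.3% → MetroCredit
Union Mortgage wins each loan-to-value group but MetroCredit wins overall — the comparison reverses. Union Mortgage's loans skew toward LTV over 85%, which has a lower base rate.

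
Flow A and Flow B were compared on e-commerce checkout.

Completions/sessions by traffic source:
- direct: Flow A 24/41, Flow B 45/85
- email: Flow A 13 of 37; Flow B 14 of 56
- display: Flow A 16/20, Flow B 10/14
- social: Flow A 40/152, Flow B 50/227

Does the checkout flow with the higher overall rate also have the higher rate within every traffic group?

Yes

Direct: Flow A 24/41 = 58.5%, Flow B 45/85 = 52.9% → Flow A
Email: Flow A 13/37 = 35.1%, Flow B 14/56 = 25.0% → Flow A
Display: Flow A 16/20 = 80.0%, Flow B 10/14 = 71.4% → Flow A
Social: Flow A 40/152 = 26.3%, Flow B 50/227 = 22.0% → Flow A
Overall: Flow A 93/250 = 37.2%, Flow B 119/382 = 31.2% → Flow A
Flow A wins overall and in every traffic group — no reversal.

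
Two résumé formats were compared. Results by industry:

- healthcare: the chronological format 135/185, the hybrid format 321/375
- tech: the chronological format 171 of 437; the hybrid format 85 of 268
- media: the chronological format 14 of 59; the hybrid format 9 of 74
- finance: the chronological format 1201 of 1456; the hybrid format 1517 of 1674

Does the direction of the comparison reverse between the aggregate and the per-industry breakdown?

Healthcare: the chronological format 135/185 = 73.0%, the hybrid format 321/375 = 85.6% → the hybrid format
Tech: the chronological format 171/437 = 39.1%, the hybrid format 85/268 = 31.7% → the chronological format
Media: the chronological format 14/59 = 23.7%, the hybrid format 9/74 = 12.2% → the chronological format
Finance: the chronological format 1201/1456 = 82.5%, the hybrid format 1517/1674 = 90.6% → the hybrid format
Overall: the chronological format 1521/2137 = 71.2%, the hybrid format 1932/2391 = 80.8% → the hybrid format
Neither sweeps: the chronological format wins 2 of 4 groups, the hybrid format wins 2. The hybrid format wins overall but not every group — no Simpson reversal.

No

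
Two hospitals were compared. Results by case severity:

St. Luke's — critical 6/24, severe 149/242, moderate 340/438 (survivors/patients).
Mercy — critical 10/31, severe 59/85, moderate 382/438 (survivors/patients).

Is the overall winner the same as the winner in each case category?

Yes

Critical: St. Luke's 6/24 = 25.0%, Mercy 10/31 = 32.3% → Mercy
Severe: St. Luke's 149/242 = 61.6%, Mercy 59/85 = 69.4% → Mercy
Moderate: St. Luke's 340/438 = 77.6%, Mercy 382/438 = 87.2% → Mercy
Overall: St. Luke's 495/704 = 70.3%, Mercy 451/554 = 81.4% → Mercy
Mercy wins overall and in every case group — no reversal.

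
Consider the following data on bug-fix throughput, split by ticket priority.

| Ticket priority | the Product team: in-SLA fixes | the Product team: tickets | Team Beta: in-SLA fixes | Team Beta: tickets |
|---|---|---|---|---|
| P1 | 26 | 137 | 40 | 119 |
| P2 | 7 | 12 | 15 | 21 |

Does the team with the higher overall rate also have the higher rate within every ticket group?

P1: the Product team 26/137 = 19.0%, Team Beta 40/119 = 33.6% → Team Beta
P2: the Product team 7/12 = 58.3%, Team Beta 15/21 = 71.4% → Team Beta
Overall: the Product team 33/149 = 22.1%, Team Beta 55/140 = 39.3% → Team Beta
Team Beta wins overall and in every ticket group — no reversal.

Yes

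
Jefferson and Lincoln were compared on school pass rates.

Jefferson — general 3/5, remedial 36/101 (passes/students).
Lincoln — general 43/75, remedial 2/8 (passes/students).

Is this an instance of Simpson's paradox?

General: Jefferson 3/5 = 60.0%, Lincoln 43/75 = 57.3% → Jefferson
Remedial: Jefferson 36/101 = 35.6%, Lincoln 2/8 = 25.0% → Jefferson
Overall: Jefferson 39/106 = 36.8%, Lincoln 45/83 = 54.2% → Lincoln
Jefferson wins each student group but Lincoln wins overall — the comparison reverses. Jefferson's students skew toward remedial, which has a lower base rate.

Yes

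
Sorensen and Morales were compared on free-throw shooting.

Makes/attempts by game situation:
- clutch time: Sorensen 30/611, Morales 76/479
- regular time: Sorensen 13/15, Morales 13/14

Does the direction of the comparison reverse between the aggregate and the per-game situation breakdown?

No

Clutch time: Sorensen 30/611 = 4.9%, Morales 76/479 = 15.9% → Morales
Regular time: Sorensen 13/15 = 86.7%, Morales 13/14 = 92.9% → Morales
Overall: Sorensen 43/626 = 6.9%, Morales 89/493 = 18.1% → Morales
Morales wins overall and in every game group — no reversal.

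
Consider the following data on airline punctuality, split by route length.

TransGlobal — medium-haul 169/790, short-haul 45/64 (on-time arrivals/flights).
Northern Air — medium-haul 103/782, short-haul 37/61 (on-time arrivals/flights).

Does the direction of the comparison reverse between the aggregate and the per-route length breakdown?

No

Medium-haul: TransGlobal 169/790 = 21.4%, Northern Air 103/782 = 13.2% → TransGlobal
Short-haul: TransGlobal 45/64 = 70.3%, Northern Air 37/61 = 60.7% → TransGlobal
Overall: TransGlobal 214/854 = 25.1%, Northern Air 140/843 = 16.6% → TransGlobal
TransGlobal wins overall and in every route group — no reversal.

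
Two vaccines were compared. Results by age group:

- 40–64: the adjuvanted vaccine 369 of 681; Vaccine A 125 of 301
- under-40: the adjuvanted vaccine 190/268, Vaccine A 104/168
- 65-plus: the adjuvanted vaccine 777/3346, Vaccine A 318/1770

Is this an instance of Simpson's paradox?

No

40–64: the adjuvanted vaccine 369/681 = 54.2%, Vaccine A 125/301 = 41.5% → the adjuvanted vaccine
Under-40: the adjuvanted vaccine 190/268 = 70.9%, Vaccine A 104/168 = 61.9% → the adjuvanted vaccine
65-plus: the adjuvanted vaccine 777/3346 = 23.2%, Vaccine A 318/1770 = 18.0% → the adjuvanted vaccine
Overall: the adjuvanted vaccine 1336/4295 = 31.1%, Vaccine A 547/2239 = 24.4% → the adjuvanted vaccine
The adjuvanted vaccine wins overall and in every age group — no reversal.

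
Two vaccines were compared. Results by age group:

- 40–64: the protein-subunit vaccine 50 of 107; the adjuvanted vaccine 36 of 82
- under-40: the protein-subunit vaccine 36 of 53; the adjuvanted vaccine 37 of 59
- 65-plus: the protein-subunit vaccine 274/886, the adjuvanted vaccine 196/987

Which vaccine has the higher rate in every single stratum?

the protein-subunit vaccine

40–64: the protein-subunit vaccine 50/107 = 46.7%, the adjuvanted vaccine 36/82 = 43.9% → the protein-subunit vaccine
Under-40: the protein-subunit vaccine 36/53 = 67.9%, the adjuvanted vaccine 37/59 = 62.7% → the protein-subunit vaccine
65-plus: the protein-subunit vaccine 274/886 = 30.9%, the adjuvanted vaccine 196/987 = 19.9% → the protein-subunit vaccine
The protein-subunit vaccine has the higher rate in all 3 groups.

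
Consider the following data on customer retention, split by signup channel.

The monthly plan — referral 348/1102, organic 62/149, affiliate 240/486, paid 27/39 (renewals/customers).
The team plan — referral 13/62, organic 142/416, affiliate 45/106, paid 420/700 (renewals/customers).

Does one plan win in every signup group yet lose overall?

Yes

Referral: the monthly plan 348/1102 = 31.6%, the team plan 13/62 = 21.0% → the monthly plan
Organic: the monthly plan 62/149 = 41.6%, the team plan 142/416 = 34.1% → the monthly plan
Affiliate: the monthly plan 240/486 = 49.4%, the team plan 45/106 = 42.5% → the monthly plan
Paid: the monthly plan 27/39 = 69.2%, the team plan 420/700 = 60.0% → the monthly plan
Overall: the monthly plan 677/1776 = 38.1%, the team plan 620/1284 = 48.3% → the team plan
The monthly plan wins each signup group but the team plan wins overall — the comparison reverses. The monthly plan's customers skew toward referral, which has a lower base rate.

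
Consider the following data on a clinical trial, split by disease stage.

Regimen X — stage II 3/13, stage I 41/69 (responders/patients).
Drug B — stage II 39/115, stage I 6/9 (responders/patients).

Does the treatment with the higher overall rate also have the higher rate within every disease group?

Stage II: Regimen X 3/13 = 23.1%, Drug B 39/115 = 33.9% → Drug B
Stage I: Regimen X 41/69 = 59.4%, Drug B 6/9 = 66.7% → Drug B
Overall: Regimen X 44/82 = 53.7%, Drug B 45/124 = 36.3% → Regimen X
Drug B wins each disease group but Regimen X wins overall — the comparison reverses. Drug B's patients skew toward stage II, which has a lower base rate.

No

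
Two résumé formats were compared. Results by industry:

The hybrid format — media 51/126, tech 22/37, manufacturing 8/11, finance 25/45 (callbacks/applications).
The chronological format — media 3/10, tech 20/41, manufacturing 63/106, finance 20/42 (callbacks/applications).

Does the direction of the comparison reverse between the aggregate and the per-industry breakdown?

Yes

Media: the hybrid format 51/126 = 40.5%, the chronological format 3/10 = 30.0% → the hybrid format
Tech: the hybrid format 22/37 = 59.5%, the chronological format 20/41 = 48.8% → the hybrid format
Manufacturing: the hybrid format 8/11 = 72.7%, the chronological format 63/106 = 59.4% → the hybrid format
Finance: the hybrid format 25/45 = 55.6%, the chronological format 20/42 = 47.6% → the hybrid format
Overall: the hybrid format 106/219 = 48.4%, the chronological format 106/199 = 53.3% → the chronological format
The hybrid format wins each industry group but the chronological format wins overall — the comparison reverses. The hybrid format's applications skew toward media, which has a lower base rate.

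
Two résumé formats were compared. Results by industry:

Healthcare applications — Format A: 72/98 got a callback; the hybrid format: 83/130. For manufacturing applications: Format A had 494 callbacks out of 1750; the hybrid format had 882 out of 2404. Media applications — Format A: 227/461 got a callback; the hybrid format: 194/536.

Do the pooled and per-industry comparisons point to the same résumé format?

No

Healthcare: Format A 72/98 = 73.5%, the hybrid format 83/130 = 63.8% → Format A
Manufacturing: Format A 494/1750 = 28.2%, the hybrid format 882/2404 = 36.7% → the hybrid format
Media: Format A 227/461 = 49.2%, the hybrid format 194/536 = 36.2% → Format A
Overall: Format A 793/2309 = 34.3%, the hybrid format 1159/3070 = 37.8% → the hybrid format
Neither sweeps: Format A wins 2 of 3 groups, the hybrid format wins 1. The hybrid format wins overall but not every group — no Simpson reversal.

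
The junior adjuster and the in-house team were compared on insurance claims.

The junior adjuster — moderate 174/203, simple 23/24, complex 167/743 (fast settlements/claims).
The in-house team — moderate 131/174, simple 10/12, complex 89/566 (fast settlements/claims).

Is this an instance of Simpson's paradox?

Moderate: the junior adjuster 174/203 = 85.7%, the in-house team 131/174 = 75.3% → the junior adjuster
Simple: the junior adjuster 23/24 = 95.8%, the in-house team 10/12 = 83.3% → the junior adjuster
Complex: the junior adjuster 167/743 = 22.5%, the in-house team 89/566 = 15.7% → the junior adjuster
Overall: the junior adjuster 364/970 = 37.5%, the in-house team 230/752 = 30.6% → the junior adjuster
The junior adjuster wins overall and in every claim group — no reversal.

No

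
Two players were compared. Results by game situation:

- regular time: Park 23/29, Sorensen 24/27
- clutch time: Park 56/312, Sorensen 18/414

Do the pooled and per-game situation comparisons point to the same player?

No

Regular time: Park 23/29 = 79.3%, Sorensen 24/27 = 88.9% → Sorensen
Clutch time: Park 56/312 = 17.9%, Sorensen 18/414 = 4.3% → Park
Overall: Park 79/341 = 23.2%, Sorensen 42/441 = 9.5% → Park
Neither sweeps: Park wins 1 of 2 groups, Sorensen wins 1. Park wins overall but not every group — no Simpson reversal.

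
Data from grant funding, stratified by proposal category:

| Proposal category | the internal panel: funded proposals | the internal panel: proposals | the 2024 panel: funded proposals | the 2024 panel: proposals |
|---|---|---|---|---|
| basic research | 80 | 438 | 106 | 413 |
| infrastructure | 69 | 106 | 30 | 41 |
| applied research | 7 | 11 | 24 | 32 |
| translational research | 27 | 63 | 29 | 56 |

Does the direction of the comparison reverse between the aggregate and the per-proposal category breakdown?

Basic research: the internal panel 80/438 = 18.3%, the 2024 panel 106/413 = 25.7% → the 2024 panel
Infrastructure: the internal panel 69/106 = 65.1%, the 2024 panel 30/41 = 73.2% → the 2024 panel
Applied research: the internal panel 7/11 = 63.6%, the 2024 panel 24/32 = 75.0% → the 2024 panel
Translational research: the internal panel 27/63 = 42.9%, the 2024 panel 29/56 = 51.8% → the 2024 panel
Overall: the internal panel 183/618 = 29.6%, the 2024 panel 189/542 = 34.9% → the 2024 panel
The 2024 panel wins overall and in every proposal group — no reversal.

No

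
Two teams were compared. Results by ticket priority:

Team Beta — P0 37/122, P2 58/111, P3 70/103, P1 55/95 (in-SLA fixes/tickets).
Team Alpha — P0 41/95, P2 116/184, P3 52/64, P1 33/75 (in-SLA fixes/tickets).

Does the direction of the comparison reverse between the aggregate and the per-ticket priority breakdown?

P0: Team Beta 37/122 = 30.3%, Team Alpha 41/95 = 43.2% → Team Alpha
P2: Team Beta 58/111 = 52.3%, Team Alpha 116/184 = 63.0% → Team Alpha
P3: Team Beta 70/103 = 68.0%, Team Alpha 52/64 = 81.2% → Team Alpha
P1: Team Beta 55/95 = 57.9%, Team Alpha 33/75 = 44.0% → Team Beta
Overall: Team Beta 220/431 = 51.0%, Team Alpha 242/418 = 57.9% → Team Alpha
Neither sweeps: Team Beta wins 1 of 4 groups, Team Alpha wins 3. Team Alpha wins overall but not every group — no Simpson reversal.

No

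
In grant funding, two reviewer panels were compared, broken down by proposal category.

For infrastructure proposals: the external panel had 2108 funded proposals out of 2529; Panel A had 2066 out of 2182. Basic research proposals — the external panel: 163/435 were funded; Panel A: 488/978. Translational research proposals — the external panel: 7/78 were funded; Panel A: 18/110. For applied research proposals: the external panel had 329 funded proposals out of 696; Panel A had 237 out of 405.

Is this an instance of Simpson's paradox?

No

Infrastructure: the external panel 2108/2529 = 83.4%, Panel A 2066/2182 = 94.7% → Panel A
Basic research: the external panel 163/435 = 37.5%, Panel A 488/978 = 49.9% → Panel A
Translational research: the external panel 7/78 = 9.0%, Panel A 18/110 = 16.4% → Panel A
Applied research: the external panel 329/696 = 47.3%, Panel A 237/405 = 58.5% → Panel A
Overall: the external panel 2607/3738 = 69.7%, Panel A 2809/3675 = 76.4% → Panel A
Panel A wins overall and in every proposal group — no reversal.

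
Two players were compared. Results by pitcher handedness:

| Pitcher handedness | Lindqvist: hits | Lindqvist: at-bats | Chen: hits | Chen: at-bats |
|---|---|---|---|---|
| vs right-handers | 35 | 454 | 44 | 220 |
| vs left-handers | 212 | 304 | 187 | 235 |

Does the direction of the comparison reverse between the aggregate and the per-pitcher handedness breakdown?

No

Vs right-handers: Lindqvist 35/454 = 7.7%, Chen 44/220 = 20.0% → Chen
Vs left-handers: Lindqvist 212/304 = 69.7%, Chen 187/235 = 79.6% → Chen
Overall: Lindqvist 247/758 = 32.6%, Chen 231/455 = 50.8% → Chen
Chen wins overall and in every pitcher group — no reversal.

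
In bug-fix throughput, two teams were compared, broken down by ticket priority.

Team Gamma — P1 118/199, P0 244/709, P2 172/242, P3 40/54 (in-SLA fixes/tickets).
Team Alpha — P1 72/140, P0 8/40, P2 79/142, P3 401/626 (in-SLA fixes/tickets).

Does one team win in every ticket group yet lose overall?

Yes

P1: Team Gamma 118/199 = 59.3%, Team Alpha 72/140 = 51.4% → Team Gamma
P0: Team Gamma 244/709 = 34.4%, Team Alpha 8/40 = 20.0% → Team Gamma
P2: Team Gamma 172/242 = 71.1%, Team Alpha 79/142 = 55.6% → Team Gamma
P3: Team Gamma 40/54 = 74.1%, Team Alpha 401/626 = 64.1% → Team Gamma
Overall: Team Gamma 574/1204 = 47.7%, Team Alpha 560/948 = 59.1% → Team Alpha
Team Gamma wins each ticket group but Team Alpha wins overall — the comparison reverses. Team Gamma's tickets skew toward P0, which has a lower base rate.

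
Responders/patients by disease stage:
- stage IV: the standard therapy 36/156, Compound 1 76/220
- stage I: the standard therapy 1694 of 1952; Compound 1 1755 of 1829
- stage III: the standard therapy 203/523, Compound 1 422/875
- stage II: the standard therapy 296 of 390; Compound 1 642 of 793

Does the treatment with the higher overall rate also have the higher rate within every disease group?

Yes

Stage IV: the standard therapy 36/156 = 23.1%, Compound 1 76/220 = 34.5% → Compound 1
Stage I: the standard therapy 1694/1952 = 86.8%, Compound 1 1755/1829 = 96.0% → Compound 1
Stage III: the standard therapy 203/523 = 38.8%, Compound 1 422/875 = 48.2% → Compound 1
Stage II: the standard therapy 296/390 = 75.9%, Compound 1 642/793 = 81.0% → Compound 1
Overall: the standard therapy 2229/3021 = 73.8%, Compound 1 2895/3717 = 77.9% → Compound 1
Compound 1 wins overall and in every disease group — no reversal.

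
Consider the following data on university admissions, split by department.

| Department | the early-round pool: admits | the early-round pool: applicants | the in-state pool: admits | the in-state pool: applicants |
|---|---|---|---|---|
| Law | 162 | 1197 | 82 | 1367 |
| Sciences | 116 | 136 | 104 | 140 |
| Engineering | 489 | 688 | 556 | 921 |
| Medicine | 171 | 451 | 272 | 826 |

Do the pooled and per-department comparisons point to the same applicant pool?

Law: the early-round pool 162/1197 = 13.5%, the in-state pool 82/1367 = 6.0% → the early-round pool
Sciences: the early-round pool 116/136 = 85.3%, the in-state pool 104/140 = 74.3% → the early-round pool
Engineering: the early-round pool 489/688 = 71.1%, the in-state pool 556/921 = 60.4% → the early-round pool
Medicine: the early-round pool 171/451 = 37.9%, the in-state pool 272/826 = 32.9% → the early-round pool
Overall: the early-round pool 938/2472 = 37.9%, the in-state pool 1014/3254 = 31.2% → the early-round pool
The early-round pool wins overall and in every department group — no reversal.

Yes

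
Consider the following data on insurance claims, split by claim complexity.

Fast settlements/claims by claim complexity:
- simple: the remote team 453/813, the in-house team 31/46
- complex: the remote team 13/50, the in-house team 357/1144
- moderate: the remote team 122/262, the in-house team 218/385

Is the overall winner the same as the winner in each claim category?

Simple: the remote team 453/813 = 55.7%, the in-house team 31/46 = 67.4% → the in-house team
Complex: the remote team 13/50 = 26.0%, the in-house team 357/1144 = 31.2% → the in-house team
Moderate: the remote team 122/262 = 46.6%, the in-house team 218/385 = 56.6% → the in-house team
Overall: the remote team 588/1125 = 52.3%, the in-house team 606/1575 = 38.5% → the remote team
The in-house team wins each claim group but the remote team wins overall — the comparison reverses. The in-house team's claims skew toward complex, which has a lower base rate.

No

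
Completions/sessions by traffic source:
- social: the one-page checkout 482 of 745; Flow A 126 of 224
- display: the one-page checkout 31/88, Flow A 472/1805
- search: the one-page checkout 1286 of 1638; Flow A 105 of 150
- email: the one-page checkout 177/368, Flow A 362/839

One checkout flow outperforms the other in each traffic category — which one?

the one-page checkout

Social: the one-page checkout 482/745 = 64.7%, Flow A 126/224 = 56.2% → the one-page checkout
Display: the one-page checkout 31/88 = 35.2%, Flow A 472/1805 = 26.1% → the one-page checkout
Search: the one-page checkout 1286/1638 = 78.5%, Flow A 105/150 = 70.0% → the one-page checkout
Email: the one-page checkout 177/368 = 48.1%, Flow A 362/839 = 43.1% → the one-page checkout
The one-page checkout has the higher rate in all 4 groups.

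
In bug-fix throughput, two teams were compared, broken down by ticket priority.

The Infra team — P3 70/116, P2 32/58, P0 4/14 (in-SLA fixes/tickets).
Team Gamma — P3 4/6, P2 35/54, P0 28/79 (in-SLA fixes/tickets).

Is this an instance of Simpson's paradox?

Yes

P3: the Infra team 70/116 = 60.3%, Team Gamma 4/6 = 66.7% → Team Gamma
P2: the Infra team 32/58 = 55.2%, Team Gamma 35/54 = 64.8% → Team Gamma
P0: the Infra team 4/14 = 28.6%, Team Gamma 28/79 = 35.4% → Team Gamma
Overall: the Infra team 106/188 = 56.4%, Team Gamma 67/139 = 48.2% → the Infra team
Team Gamma wins each ticket group but the Infra team wins overall — the comparison reverses. Team Gamma's tickets skew toward P0, which has a lower base rate.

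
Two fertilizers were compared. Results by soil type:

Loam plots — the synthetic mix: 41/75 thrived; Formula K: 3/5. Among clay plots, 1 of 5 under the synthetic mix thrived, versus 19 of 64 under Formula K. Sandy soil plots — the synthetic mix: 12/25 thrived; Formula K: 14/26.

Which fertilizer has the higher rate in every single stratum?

Loam: the synthetic mix 41/75 = 54.7%, Formula K 3/5 = 60.0% → Formula K
Clay: the synthetic mix 1/5 = 20.0%, Formula K 19/64 = 29.7% → Formula K
Sandy soil: the synthetic mix 12/25 = 48.0%, Formula K 14/26 = 53.8% → Formula K
Formula K has the higher rate in all 3 groups.

Formula K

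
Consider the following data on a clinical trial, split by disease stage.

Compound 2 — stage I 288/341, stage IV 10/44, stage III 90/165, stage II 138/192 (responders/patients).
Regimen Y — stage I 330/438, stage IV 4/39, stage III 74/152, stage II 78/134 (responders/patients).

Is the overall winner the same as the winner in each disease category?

Stage I: Compound 2 288/341 = 84.5%, Regimen Y 330/438 = 75.3% → Compound 2
Stage IV: Compound 2 10/44 = 22.7%, Regimen Y 4/39 = 10.3% → Compound 2
Stage III: Compound 2 90/165 = 54.5%, Regimen Y 74/152 = 48.7% → Compound 2
Stage II: Compound 2 138/192 = 71.9%, Regimen Y 78/134 = 58.2% → Compound 2
Overall: Compound 2 526/742 = 70.9%, Regimen Y 486/763 = 63.7% → Compound 2
Compound 2 wins overall and in every disease group — no reversal.

Yes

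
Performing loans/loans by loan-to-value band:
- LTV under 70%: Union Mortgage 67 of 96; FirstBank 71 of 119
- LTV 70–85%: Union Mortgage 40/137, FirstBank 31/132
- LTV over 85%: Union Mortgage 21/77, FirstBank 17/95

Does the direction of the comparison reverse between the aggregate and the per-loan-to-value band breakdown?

No

LTV under 70%: Union Mortgage 67/96 = 69.8%, FirstBank 71/119 = 59.7% → Union Mortgage
LTV 70–85%: Union Mortgage 40/137 = 29.2%, FirstBank 31/132 = 23.5% → Union Mortgage
LTV over 85%: Union Mortgage 21/77 = 27.3%, FirstBank 17/95 = 17.9% → Union Mortgage
Overall: Union Mortgage 128/310 = 41.3%, FirstBank 119/346 = 34.4% → Union Mortgage
Union Mortgage wins overall and in every loan-to-value group — no reversal.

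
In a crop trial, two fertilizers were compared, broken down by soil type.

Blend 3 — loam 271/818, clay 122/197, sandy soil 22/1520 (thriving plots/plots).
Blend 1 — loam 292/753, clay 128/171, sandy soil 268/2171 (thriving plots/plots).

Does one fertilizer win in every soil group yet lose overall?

No

Loam: Blend 3 271/818 = 33.1%, Blend 1 292/753 = 38.8% → Blend 1
Clay: Blend 3 122/197 = 61.9%, Blend 1 128/171 = 74.9% → Blend 1
Sandy soil: Blend 3 22/1520 = 1.4%, Blend 1 268/2171 = 12.3% → Blend 1
Overall: Blend 3 415/2535 = 16.4%, Blend 1 688/3095 = 22.2% → Blend 1
Blend 1 wins overall and in every soil group — no reversal.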